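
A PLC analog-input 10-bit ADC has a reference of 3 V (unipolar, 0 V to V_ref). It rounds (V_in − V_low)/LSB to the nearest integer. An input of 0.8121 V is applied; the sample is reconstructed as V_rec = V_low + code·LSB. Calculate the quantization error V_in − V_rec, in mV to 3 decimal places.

0.577 mV

Step size: 3 V ÷ 2^10 = 2.930 mV.
(V_in − V_low)/LSB = (0.8121 − 0)/0.00292969 = 277.1968 → code 277 (round).
Code 277 maps back to 0 + 277×0.00292969 V = 0.81152344 V.
V_in − V_rec = 0.000576563 V = 0.577 mV.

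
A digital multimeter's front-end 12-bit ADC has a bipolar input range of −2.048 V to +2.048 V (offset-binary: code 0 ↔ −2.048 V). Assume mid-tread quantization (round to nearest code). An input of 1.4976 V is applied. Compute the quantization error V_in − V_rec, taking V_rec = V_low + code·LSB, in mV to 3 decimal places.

-0.400 mV

LSB = 4.096/2^12 = 1.000 mV.
(V_in − V_low)/LSB = (1.4976 − (−2.048))/0.001 = 3545.6000 → code 3546 (round).
Reconstructed: 1.498 V.
Error = 1.4976 − 1.498 = -0.0004 V = -0.400 mV.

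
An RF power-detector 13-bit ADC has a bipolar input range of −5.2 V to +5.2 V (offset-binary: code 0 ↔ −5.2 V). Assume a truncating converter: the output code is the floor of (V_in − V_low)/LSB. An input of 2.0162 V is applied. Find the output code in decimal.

code 5684

With 8192 levels over 10.4 V, one step is 1.270 mV.
(2.0162 − (−5.2)) / 0.00126953 = 5684.145 LSBs.
⌊·⌋(5684.145) = 5684.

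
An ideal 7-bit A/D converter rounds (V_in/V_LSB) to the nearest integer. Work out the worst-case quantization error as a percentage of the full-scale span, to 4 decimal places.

Rounding → worst-case error = ½ LSB = V_FS/2^8, so 100/256 = 0.390625 % of full scale.

0.3906 %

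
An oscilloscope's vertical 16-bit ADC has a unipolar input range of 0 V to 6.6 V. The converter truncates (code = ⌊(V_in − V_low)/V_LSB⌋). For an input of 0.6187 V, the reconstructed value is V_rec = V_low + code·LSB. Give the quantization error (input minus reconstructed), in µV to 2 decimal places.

LSB = 6.6/2^16 = 100.71 µV.
(V_in − V_low)/LSB = (0.6187 − 0)/0.000100708 = 6143.5035 → code 6143 (floor).
Reconstructed: 0.61864929 V.
V_in − V_rec = 5.0708e-05 V = 50.71 µV.

50.71 µV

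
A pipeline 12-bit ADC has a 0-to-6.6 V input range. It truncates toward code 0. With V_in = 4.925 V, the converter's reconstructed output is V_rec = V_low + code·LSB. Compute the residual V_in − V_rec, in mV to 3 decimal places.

0.781 mV

LSB = 6.6/2^12 = 1.611 mV.
(4.925 − 0)/0.00161133 = 3056.4848; ⌊·⌋ gives code 3056.
Code 3056 maps back to 0 + 3056×0.00161133 V = 4.9242187 V.
Error = 4.925 − 4.9242187 = 0.00078125 V = 0.781 mV.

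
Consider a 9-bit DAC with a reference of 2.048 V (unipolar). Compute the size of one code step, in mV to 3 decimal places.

Full-scale span = 2.048 V.
LSB = 2.048 / 2^9 = 2.048 / 512 = 0.004 V = 4.000 mV.

4.000 mV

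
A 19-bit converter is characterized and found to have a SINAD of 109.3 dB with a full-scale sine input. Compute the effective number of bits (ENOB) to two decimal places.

ENOB = (SINAD − 1.76) / 6.02 = (109.3 − 1.76)/6.02 = 17.864.

17.86 bits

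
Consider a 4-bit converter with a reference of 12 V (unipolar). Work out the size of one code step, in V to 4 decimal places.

Full-scale span = 12 V.
LSB = 12 / 2^4 = 12 / 16 = 0.75 V = 0.7500 V.

0.7500 V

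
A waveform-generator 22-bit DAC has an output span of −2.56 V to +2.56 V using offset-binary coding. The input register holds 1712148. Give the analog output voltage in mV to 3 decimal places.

-469.976 mV

LSB = 5.12 V / 2^22 = 1.22 µV.
V_out = (−2.56) + 1712148 × 1.2207e-06 V = -0.469976 V.
= -469.976 mV.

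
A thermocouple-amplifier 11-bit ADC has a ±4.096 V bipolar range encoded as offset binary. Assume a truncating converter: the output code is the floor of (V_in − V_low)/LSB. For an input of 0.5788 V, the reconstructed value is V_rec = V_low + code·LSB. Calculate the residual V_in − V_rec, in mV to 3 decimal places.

2.800 mV

Step size: 8.192 V ÷ 2^11 = 4.000 mV.
Scaled input = 1168.7000 LSBs, so code = 1168.
Reconstructed: 0.576 V.
Error = 0.5788 − 0.576 = 0.0028 V = 2.800 mV.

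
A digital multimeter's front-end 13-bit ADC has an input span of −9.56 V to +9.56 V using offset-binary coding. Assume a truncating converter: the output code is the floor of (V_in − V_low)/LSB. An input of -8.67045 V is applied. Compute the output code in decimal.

With 8192 levels over 19.12 V, one step is 2.334 mV.
(V_in − V_low)/LSB = (-8.67045 − (−9.56)) / 0.00233398 = 381.129.
Floor → code 381.

code 381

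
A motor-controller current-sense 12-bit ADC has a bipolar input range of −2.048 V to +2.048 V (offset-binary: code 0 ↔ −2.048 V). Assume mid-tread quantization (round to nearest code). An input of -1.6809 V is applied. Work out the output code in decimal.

code 367

With 4096 levels over 4.096 V, one step is 1.000 mV.
(-1.6809 − (−2.048)) / 0.001 = 367.100 LSBs.
So the output code is 367.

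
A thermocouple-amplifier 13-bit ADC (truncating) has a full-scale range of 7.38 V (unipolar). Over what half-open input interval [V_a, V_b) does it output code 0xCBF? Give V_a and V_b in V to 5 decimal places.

LSB = 7.38/2^13 = 0.901 mV.
Code 0xCBF = 3263 decimal.
V_a = V_low + 3263·LSB = 2.93957 V; V_b = V_low + 3264·LSB = 2.94047 V.

[2.93957 V, 2.94047 V)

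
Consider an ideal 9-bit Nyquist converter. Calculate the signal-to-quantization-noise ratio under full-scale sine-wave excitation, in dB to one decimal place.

SNR ≈ 6.02·N + 1.76 dB = 6.02·9 + 1.76 = 55.94 dB.

55.9 dB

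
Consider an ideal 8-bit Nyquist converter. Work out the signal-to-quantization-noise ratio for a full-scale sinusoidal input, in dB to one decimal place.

SNR ≈ 6.02·N + 1.76 dB = 6.02·8 + 1.76 = 49.92 dB.

49.9 dB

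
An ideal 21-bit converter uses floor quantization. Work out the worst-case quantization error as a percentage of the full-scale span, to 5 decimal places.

Truncating → worst-case error = 1 LSB = V_FS/2^21, so 100/2097152 = 4.76837e-05 % of full scale.

0.00005 %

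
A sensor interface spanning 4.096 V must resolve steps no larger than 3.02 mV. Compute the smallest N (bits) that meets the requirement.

Number of steps required ≥ 4.096 V / 3.02 mV = 1356.29.
Need 2^N ≥ 1356.29; 2^10 = 1024, 2^11 = 2048.
Minimum N = 11.

11 bits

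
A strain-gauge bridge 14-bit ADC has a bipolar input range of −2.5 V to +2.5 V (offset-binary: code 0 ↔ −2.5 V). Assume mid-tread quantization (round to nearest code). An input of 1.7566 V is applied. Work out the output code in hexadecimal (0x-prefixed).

code 0x367C (decimal 13948)

Full-scale span = 5 V; LSB = 5/2^14 = 305.18 µV.
Input sits at 13948.027 steps above V_low.
Round → code 13948.
In hexadecimal (0x-prefixed): 0x367C.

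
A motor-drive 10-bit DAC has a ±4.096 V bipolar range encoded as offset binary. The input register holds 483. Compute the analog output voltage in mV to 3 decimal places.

-232.000 mV

LSB = 8.192 V / 2^10 = 8.000 mV.
V_out = (−4.096) + 483 × 0.008 V = -0.232 V.
= -232.000 mV.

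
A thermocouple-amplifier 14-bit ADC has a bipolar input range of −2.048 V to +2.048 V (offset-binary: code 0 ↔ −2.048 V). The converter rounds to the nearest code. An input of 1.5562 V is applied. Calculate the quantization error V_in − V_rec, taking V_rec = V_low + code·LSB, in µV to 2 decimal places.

-50.00 µV

LSB = 4.096/2^14 = 250.00 µV.
(V_in − V_low)/LSB = (1.5562 − (−2.048))/0.00025 = 14416.8000 → code 14417 (round).
V_rec = (−2.048) + 14417·0.00025 = 1.55625 V.
Difference: -5e-05 V → -50.00 µV.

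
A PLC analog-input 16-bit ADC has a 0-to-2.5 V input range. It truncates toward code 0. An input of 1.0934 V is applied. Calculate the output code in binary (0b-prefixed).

Full-scale span = 2.5 V; LSB = 2.5/2^16 = 38.15 µV.
Input sits at 28662.825 steps above V_low.
⌊·⌋(28662.825) = 28662.
In binary (0b-prefixed): 0b110111111110110.

code 0b110111111110110 (decimal 28662)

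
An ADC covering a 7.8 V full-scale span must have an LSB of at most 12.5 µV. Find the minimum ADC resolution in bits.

20 bits

Number of steps required ≥ 7.8 V / 12.5 µV = 624000.00.
Need 2^N ≥ 624000.00; 2^19 = 524288, 2^20 = 1048576.
Minimum N = 20.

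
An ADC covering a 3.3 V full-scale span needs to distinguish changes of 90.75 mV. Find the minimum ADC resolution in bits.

Number of steps required ≥ 3.3 V / 90.75 mV = 36.36.
Need 2^N ≥ 36.36; 2^5 = 32, 2^6 = 64.
Minimum N = 6.

6 bits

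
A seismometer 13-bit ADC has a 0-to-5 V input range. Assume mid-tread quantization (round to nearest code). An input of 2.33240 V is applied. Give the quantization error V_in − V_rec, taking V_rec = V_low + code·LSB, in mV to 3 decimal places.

One LSB is 5 V / 8192 = 0.610 mV.
(V_in − V_low)/LSB = (2.33240 − 0)/0.000610352 = 3821.4042 → code 3821 (round).
V_rec = 0 + 3821·0.000610352 = 2.3321533 V.
Error = 2.33240 − 2.3321533 = 0.00024668 V = 0.247 mV.

0.247 mV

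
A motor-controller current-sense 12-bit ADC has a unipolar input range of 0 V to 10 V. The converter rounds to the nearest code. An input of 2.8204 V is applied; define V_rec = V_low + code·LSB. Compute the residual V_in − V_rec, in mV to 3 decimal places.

0.576 mV

Step size: 10 V ÷ 2^12 = 2.441 mV.
Scaled input = 1155.2358 LSBs, so code = 1155.
Code 1155 maps back to 0 + 1155×0.00244141 V = 2.8198242 V.
Error = 2.8204 − 2.8198242 = 0.000575781 V = 0.576 mV.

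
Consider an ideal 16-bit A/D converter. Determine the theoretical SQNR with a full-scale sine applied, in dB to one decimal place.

98.1 dB

SNR ≈ 6.02·N + 1.76 dB = 6.02·16 + 1.76 = 98.08 dB.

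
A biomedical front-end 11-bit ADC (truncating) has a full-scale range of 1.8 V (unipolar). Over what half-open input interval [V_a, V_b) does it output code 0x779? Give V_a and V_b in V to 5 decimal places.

LSB = 1.8/2^11 = 0.879 mV.
Code 0x779 = 1913 decimal.
V_a = V_low + 1913·LSB = 1.68135 V; V_b = V_low + 1914·LSB = 1.68223 V.

[1.68135 V, 1.68223 V)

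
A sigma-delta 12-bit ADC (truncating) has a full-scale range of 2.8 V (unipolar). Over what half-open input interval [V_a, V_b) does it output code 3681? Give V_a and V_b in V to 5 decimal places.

LSB = 2.8/2^12 = 0.684 mV.
V_a = V_low + 3681·LSB = 2.51631 V; V_b = V_low + 3682·LSB = 2.51699 V.

[2.51631 V, 2.51699 V)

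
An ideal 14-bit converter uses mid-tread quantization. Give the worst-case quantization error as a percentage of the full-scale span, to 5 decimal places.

Rounding → worst-case error = ½ LSB = V_FS/2^15, so 100/32768 = 0.00305176 % of full scale.

0.00305 %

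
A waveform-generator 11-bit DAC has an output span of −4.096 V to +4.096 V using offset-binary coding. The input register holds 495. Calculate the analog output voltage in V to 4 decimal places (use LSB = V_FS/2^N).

LSB = 8.192 V / 2^11 = 4.000 mV.
V_out = (−4.096) + 495 × 0.004 V = -2.116 V.

-2.1160 V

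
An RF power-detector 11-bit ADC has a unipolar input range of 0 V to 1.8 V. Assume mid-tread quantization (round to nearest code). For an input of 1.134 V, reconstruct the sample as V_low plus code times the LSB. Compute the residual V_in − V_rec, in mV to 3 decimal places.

One LSB is 1.8 V / 2048 = 0.879 mV.
Scaled input = 1290.2400 LSBs, so code = 1290.
Reconstructed: 1.1337891 V.
Error = 1.134 − 1.1337891 = 0.000210937 V = 0.211 mV.

0.211 mV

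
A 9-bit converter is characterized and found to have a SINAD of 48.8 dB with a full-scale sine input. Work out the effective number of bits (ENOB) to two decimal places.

ENOB = (SINAD − 1.76) / 6.02 = (48.8 − 1.76)/6.02 = 7.814.

7.81 bits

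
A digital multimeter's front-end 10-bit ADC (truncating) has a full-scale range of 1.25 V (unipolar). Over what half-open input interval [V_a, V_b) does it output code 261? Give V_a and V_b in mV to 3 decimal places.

[318.604 mV, 319.824 mV)

LSB = 1.25/2^10 = 1.221 mV.
V_a = V_low + 261·LSB = 0.318604 V; V_b = V_low + 262·LSB = 0.319824 V.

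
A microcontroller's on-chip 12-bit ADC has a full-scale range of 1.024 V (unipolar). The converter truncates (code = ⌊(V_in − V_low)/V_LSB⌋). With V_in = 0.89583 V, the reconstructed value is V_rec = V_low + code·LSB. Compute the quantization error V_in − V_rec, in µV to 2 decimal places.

80.00 µV

One LSB is 1.024 V / 4096 = 250.00 µV.
(0.89583 − 0)/0.00025 = 3583.3200; ⌊·⌋ gives code 3583.
V_rec = 0 + 3583·0.00025 = 0.89575 V.
Difference: 8e-05 V → 80.00 µV.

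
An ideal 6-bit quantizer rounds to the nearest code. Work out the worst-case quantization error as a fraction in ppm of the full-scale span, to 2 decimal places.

Rounding → worst-case error = ½ LSB = V_FS/2^7, so 1e+06/128 = 7812.5 ppm of full scale.

7812.50 ppm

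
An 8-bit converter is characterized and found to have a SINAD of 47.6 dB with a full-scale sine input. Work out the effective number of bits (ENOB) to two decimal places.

ENOB = (SINAD − 1.76) / 6.02 = (47.6 − 1.76)/6.02 = 7.615.

7.61 bits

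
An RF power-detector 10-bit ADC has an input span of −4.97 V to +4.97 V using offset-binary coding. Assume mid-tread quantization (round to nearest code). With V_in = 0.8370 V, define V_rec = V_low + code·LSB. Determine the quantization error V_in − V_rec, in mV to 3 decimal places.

2.195 mV

Step size: 9.94 V ÷ 2^10 = 9.707 mV.
(V_in − V_low)/LSB = (0.8370 − (−4.97))/0.00970703 = 598.2262 → code 598 (round).
Reconstructed: 0.83480469 V.
V_in − V_rec = 0.00219531 V = 2.195 mV.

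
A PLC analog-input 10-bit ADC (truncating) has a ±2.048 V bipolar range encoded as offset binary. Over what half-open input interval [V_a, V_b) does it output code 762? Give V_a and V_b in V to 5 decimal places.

LSB = 4.096/2^10 = 4.000 mV.
V_a = V_low + 762·LSB = 1 V; V_b = V_low + 763·LSB = 1.004 V.

[1.00000 V, 1.00400 V)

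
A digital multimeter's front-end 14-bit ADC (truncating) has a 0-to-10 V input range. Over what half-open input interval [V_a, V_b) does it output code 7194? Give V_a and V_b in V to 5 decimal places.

LSB = 10/2^14 = 0.610 mV.
V_a = V_low + 7194·LSB = 4.39087 V; V_b = V_low + 7195·LSB = 4.39148 V.

[4.39087 V, 4.39148 V)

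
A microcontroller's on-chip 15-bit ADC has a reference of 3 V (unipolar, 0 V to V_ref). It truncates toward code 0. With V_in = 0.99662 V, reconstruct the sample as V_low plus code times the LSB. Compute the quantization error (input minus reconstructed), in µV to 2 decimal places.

68.49 µV

LSB = 3/2^15 = 91.55 µV.
(0.99662 − 0)/9.15527e-05 = 10885.7481; ⌊·⌋ gives code 10885.
Reconstructed: 0.99655151 V.
Difference: 6.84863e-05 V → 68.49 µV.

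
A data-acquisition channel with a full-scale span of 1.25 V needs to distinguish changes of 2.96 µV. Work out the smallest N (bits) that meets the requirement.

Number of steps required ≥ 1.25 V / 2.96 µV = 422297.30.
Need 2^N ≥ 422297.30; 2^18 = 262144, 2^19 = 524288.
Minimum N = 19.

19 bits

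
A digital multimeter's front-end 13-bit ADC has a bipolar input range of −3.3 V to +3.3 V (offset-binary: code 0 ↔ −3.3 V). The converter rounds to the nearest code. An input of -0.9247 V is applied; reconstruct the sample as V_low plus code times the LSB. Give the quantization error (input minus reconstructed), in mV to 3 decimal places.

0.202 mV

One LSB is 6.6 V / 8192 = 0.806 mV.
Scaled input = 2948.2512 LSBs, so code = 2948.
V_rec = (−3.3) + 2948·0.000805664 = -0.92490234 V.
V_in − V_rec = 0.000202344 V = 0.202 mV.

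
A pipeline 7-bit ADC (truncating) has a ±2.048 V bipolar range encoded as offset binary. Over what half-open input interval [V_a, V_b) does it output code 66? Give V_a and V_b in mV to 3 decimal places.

LSB = 4.096/2^7 = 32.000 mV.
V_a = V_low + 66·LSB = 0.064 V; V_b = V_low + 67·LSB = 0.096 V.

[64.000 mV, 96.000 mV)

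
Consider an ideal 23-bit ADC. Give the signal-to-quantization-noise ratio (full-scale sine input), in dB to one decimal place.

SNR ≈ 6.02·N + 1.76 dB = 6.02·23 + 1.76 = 140.22 dB.

140.2 dB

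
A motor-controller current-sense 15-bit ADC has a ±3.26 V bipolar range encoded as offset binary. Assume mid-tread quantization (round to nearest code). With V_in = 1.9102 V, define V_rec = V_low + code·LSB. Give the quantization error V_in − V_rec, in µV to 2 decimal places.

43.75 µV

Step size: 6.52 V ÷ 2^15 = 198.97 µV.
Scaled input = 25984.2199 LSBs, so code = 25984.
V_rec = (−3.26) + 25984·0.000198975 = 1.9101562 V.
Difference: 4.375e-05 V → 43.75 µV.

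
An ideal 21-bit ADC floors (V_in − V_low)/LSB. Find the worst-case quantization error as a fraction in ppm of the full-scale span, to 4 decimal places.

Truncating → worst-case error = 1 LSB = V_FS/2^21, so 1e+06/2097152 = 0.476837 ppm of full scale.

0.4768 ppm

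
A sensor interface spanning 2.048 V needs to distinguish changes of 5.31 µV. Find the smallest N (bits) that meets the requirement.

Number of steps required ≥ 2.048 V / 5.31 µV = 385687.38.
Need 2^N ≥ 385687.38; 2^18 = 262144, 2^19 = 524288.
Minimum N = 19.

19 bits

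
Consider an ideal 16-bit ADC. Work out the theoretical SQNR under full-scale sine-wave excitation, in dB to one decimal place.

98.1 dB

SNR ≈ 6.02·N + 1.76 dB = 6.02·16 + 1.76 = 98.08 dB.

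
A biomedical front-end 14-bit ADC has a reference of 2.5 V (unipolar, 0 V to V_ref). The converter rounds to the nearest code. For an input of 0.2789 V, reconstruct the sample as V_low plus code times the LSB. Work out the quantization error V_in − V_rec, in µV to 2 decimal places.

Step size: 2.5 V ÷ 2^14 = 152.59 µV.
(0.2789 − 0)/0.000152588 = 1827.7990; round gives code 1828.
V_rec = 0 + 1828·0.000152588 = 0.27893066 V.
Difference: -3.06641e-05 V → -30.66 µV.

-30.66 µV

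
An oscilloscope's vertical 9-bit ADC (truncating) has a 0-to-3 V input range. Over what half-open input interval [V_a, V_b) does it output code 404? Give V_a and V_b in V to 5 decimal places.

[2.36719 V, 2.37305 V)

LSB = 3/2^9 = 5.859 mV.
V_a = V_low + 404·LSB = 2.36719 V; V_b = V_low + 405·LSB = 2.37305 V.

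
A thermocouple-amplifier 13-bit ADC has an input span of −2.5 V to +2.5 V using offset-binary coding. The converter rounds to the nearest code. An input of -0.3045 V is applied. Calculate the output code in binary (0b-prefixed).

code 0b111000001101 (decimal 3597)

Full-scale span = 5 V; LSB = 5/2^13 = 0.610 mV.
Input sits at 3597.107 steps above V_low.
round(3597.107) = 3597.
In binary (0b-prefixed): 0b111000001101.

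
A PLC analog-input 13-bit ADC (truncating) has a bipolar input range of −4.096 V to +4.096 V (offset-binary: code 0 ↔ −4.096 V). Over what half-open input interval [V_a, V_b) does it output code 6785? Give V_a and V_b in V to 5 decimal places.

[2.68900 V, 2.69000 V)

LSB = 8.192/2^13 = 1.000 mV.
V_a = V_low + 6785·LSB = 2.689 V; V_b = V_low + 6786·LSB = 2.69 V.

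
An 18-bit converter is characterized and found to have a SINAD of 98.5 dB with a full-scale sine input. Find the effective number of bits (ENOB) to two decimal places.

ENOB = (SINAD − 1.76) / 6.02 = (98.5 − 1.76)/6.02 = 16.070.

16.07 bits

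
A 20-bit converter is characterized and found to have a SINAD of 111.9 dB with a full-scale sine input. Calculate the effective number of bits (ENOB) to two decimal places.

18.30 bits

ENOB = (SINAD − 1.76) / 6.02 = (111.9 − 1.76)/6.02 = 18.296.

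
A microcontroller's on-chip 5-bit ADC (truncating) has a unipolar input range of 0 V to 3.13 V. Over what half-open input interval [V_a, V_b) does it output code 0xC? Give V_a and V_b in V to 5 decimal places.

LSB = 3.13/2^5 = 97.812 mV.
Code 0xC = 12 decimal.
V_a = V_low + 12·LSB = 1.17375 V; V_b = V_low + 13·LSB = 1.27156 V.

[1.17375 V, 1.27156 V)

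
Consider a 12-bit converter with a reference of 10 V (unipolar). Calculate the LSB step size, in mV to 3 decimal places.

Full-scale span = 10 V.
LSB = 10 / 2^12 = 10 / 4096 = 0.00244141 V = 2.441 mV.

2.441 mV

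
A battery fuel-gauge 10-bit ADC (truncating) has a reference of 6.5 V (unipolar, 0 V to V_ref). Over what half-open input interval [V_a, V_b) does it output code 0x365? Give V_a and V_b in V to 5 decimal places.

[5.51611 V, 5.52246 V)

LSB = 6.5/2^10 = 6.348 mV.
Code 0x365 = 869 decimal.
V_a = V_low + 869·LSB = 5.51611 V; V_b = V_low + 870·LSB = 5.52246 V.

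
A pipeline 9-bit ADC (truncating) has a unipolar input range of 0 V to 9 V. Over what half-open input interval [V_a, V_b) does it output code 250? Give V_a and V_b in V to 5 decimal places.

LSB = 9/2^9 = 17.578 mV.
V_a = V_low + 250·LSB = 4.39453 V; V_b = V_low + 251·LSB = 4.41211 V.

[4.39453 V, 4.41211 V)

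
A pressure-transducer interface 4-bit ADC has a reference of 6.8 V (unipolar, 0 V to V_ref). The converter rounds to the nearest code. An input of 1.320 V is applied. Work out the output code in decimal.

LSB = 6.8 V / 16 = 425.000 mV.
(1.320 − 0) / 0.425 = 3.106 LSBs.
Round → code 3.

code 3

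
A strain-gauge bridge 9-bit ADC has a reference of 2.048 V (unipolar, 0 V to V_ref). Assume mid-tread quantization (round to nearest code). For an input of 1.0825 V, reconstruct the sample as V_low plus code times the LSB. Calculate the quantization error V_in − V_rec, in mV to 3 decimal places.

Step size: 2.048 V ÷ 2^9 = 4.000 mV.
(1.0825 − 0)/0.004 = 270.6250; round gives code 271.
Reconstructed: 1.084 V.
V_in − V_rec = -0.0015 V = -1.500 mV.

-1.500 mV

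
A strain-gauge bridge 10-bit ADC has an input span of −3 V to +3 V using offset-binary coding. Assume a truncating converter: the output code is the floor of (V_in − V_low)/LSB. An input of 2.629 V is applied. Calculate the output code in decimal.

Full-scale span = 6 V; LSB = 6/2^10 = 5.859 mV.
Input sits at 960.683 steps above V_low.
⌊·⌋(960.683) = 960.

code 960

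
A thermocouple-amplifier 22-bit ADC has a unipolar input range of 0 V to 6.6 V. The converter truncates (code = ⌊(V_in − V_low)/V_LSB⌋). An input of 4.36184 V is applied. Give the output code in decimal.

code 2771951

With 4194304 levels over 6.6 V, one step is 1.57 µV.
(V_in − V_low)/LSB = (4.36184 − 0) / 1.57356e-06 = 2771951.964.
So the output code is 2771951.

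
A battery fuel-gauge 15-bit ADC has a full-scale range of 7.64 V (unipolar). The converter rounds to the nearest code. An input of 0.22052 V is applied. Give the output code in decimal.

LSB = 7.64 V / 32768 = 233.15 µV.
Input sits at 945.811 steps above V_low.
Round → code 946.

code 946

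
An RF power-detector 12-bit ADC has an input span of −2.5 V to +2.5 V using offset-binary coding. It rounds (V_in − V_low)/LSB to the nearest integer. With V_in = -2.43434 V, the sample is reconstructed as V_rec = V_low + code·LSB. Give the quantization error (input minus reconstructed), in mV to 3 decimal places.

-0.258 mV

Step size: 5 V ÷ 2^12 = 1.221 mV.
Scaled input = 53.7887 LSBs, so code = 54.
Code 54 maps back to (−2.5) + 54×0.0012207 V = -2.434082 V.
Difference: -0.000257969 V → -0.258 mV.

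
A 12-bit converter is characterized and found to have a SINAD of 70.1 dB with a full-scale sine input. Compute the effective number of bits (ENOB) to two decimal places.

11.35 bits

ENOB = (SINAD − 1.76) / 6.02 = (70.1 − 1.76)/6.02 = 11.352.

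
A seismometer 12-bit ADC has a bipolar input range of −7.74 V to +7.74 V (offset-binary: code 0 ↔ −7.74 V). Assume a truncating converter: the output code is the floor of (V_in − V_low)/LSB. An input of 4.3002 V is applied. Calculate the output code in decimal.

LSB = 15.48 V / 4096 = 3.779 mV.
Input sits at 3185.831 steps above V_low.
So the output code is 3185.

code 3185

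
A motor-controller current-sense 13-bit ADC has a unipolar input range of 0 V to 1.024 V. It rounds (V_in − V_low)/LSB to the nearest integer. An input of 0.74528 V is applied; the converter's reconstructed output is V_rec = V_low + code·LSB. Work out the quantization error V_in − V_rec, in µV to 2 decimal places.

30.00 µV

Step size: 1.024 V ÷ 2^13 = 125.00 µV.
(V_in − V_low)/LSB = (0.74528 − 0)/0.000125 = 5962.2400 → code 5962 (round).
V_rec = 0 + 5962·0.000125 = 0.74525 V.
Difference: 3e-05 V → 30.00 µV.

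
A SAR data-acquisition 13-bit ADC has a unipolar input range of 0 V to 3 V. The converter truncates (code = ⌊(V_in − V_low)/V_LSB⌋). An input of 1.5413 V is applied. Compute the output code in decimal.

code 4208

With 8192 levels over 3 V, one step is 366.21 µV.
(V_in − V_low)/LSB = (1.5413 − 0) / 0.000366211 = 4208.777.
Floor → code 4208.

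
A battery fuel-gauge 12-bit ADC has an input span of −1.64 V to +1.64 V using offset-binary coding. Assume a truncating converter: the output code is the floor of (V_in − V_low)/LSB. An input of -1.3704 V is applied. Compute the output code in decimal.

code 336

Full-scale span = 3.28 V; LSB = 3.28/2^12 = 0.801 mV.
(-1.3704 − (−1.64)) / 0.000800781 = 336.671 LSBs.
⌊·⌋(336.671) = 336.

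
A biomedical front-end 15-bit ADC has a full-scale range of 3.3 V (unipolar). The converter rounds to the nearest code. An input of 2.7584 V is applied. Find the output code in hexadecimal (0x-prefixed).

code 0x6AFE (decimal 27390)

With 32768 levels over 3.3 V, one step is 100.71 µV.
(2.7584 − 0) / 0.000100708 = 27390.076 LSBs.
Round → code 27390.
In hexadecimal (0x-prefixed): 0x6AFE.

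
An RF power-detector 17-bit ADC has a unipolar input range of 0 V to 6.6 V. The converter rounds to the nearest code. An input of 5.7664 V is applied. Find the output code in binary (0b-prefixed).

LSB = 6.6 V / 131072 = 50.35 µV.
Input sits at 114517.209 steps above V_low.
Round → code 114517.
In binary (0b-prefixed): 0b11011111101010101.

code 0b11011111101010101 (decimal 114517)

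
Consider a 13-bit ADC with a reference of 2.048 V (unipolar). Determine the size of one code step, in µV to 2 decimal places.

Full-scale span = 2.048 V.
LSB = 2.048 / 2^13 = 2.048 / 8192 = 0.00025 V = 250.00 µV.

250.00 µV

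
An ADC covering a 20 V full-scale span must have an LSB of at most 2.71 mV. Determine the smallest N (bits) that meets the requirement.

Number of steps required ≥ 20 V / 2.71 mV = 7380.07.
Need 2^N ≥ 7380.07; 2^12 = 4096, 2^13 = 8192.
Minimum N = 13.

13 bits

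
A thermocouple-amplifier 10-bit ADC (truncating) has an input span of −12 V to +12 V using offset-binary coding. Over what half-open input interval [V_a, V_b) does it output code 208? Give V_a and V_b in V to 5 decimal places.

LSB = 24/2^10 = 23.438 mV.
V_a = V_low + 208·LSB = -7.125 V; V_b = V_low + 209·LSB = -7.10156 V.

[-7.12500 V, -7.10156 V)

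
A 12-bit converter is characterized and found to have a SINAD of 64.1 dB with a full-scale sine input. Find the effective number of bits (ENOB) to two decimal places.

ENOB = (SINAD − 1.76) / 6.02 = (64.1 − 1.76)/6.02 = 10.355.

10.36 bits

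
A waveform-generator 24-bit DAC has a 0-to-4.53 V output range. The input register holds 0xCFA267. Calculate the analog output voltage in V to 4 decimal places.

3.6742 V

LSB = 4.53 V / 2^24 = 0.27 µV.
Code 0xCFA267 = 13607527 decimal.
V_out = 0 + 13607527 × 2.70009e-07 V = 3.67416 V.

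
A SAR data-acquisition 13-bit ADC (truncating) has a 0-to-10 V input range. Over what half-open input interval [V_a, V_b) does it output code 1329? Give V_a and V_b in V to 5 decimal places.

LSB = 10/2^13 = 1.221 mV.
V_a = V_low + 1329·LSB = 1.62231 V; V_b = V_low + 1330·LSB = 1.62354 V.

[1.62231 V, 1.62354 V)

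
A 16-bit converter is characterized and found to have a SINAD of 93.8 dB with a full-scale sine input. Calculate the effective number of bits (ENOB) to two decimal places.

15.29 bits

ENOB = (SINAD − 1.76) / 6.02 = (93.8 − 1.76)/6.02 = 15.289.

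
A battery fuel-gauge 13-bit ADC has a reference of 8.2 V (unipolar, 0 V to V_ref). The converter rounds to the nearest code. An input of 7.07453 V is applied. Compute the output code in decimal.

code 7068

With 8192 levels over 8.2 V, one step is 1.001 mV.
(7.07453 − 0) / 0.00100098 = 7067.628 LSBs.
Round → code 7068.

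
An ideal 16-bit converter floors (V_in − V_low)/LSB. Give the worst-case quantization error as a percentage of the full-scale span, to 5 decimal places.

0.00153 %

Truncating → worst-case error = 1 LSB = V_FS/2^16, so 100/65536 = 0.00152588 % of full scale.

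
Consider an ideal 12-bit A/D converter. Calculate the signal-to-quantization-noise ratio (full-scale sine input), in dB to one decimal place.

SNR ≈ 6.02·N + 1.76 dB = 6.02·12 + 1.76 = 74.00 dB.

74.0 dB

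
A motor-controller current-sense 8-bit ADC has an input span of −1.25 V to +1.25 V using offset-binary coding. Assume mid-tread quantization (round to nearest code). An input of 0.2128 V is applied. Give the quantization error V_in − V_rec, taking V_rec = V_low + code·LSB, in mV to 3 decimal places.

-2.044 mV

Step size: 2.5 V ÷ 2^8 = 9.766 mV.
(0.2128 − (−1.25))/0.00976562 = 149.7907; round gives code 150.
Reconstructed: 0.21484375 V.
V_in − V_rec = -0.00204375 V = -2.044 mV.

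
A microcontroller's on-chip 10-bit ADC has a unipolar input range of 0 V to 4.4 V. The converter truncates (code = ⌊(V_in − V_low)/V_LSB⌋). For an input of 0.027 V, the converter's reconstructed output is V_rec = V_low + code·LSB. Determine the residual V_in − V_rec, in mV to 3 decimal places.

1.219 mV

Step size: 4.4 V ÷ 2^10 = 4.297 mV.
(V_in − V_low)/LSB = (0.027 − 0)/0.00429688 = 6.2836 → code 6 (floor).
Reconstructed: 0.02578125 V.
Difference: 0.00121875 V → 1.219 mV.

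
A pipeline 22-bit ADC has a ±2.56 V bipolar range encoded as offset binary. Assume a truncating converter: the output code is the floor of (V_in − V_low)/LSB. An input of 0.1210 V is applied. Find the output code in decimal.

Full-scale span = 5.12 V; LSB = 5.12/2^22 = 1.22 µV.
(0.1210 − (−2.56)) / 1.2207e-06 = 2196275.200 LSBs.
So the output code is 2196275.

code 2196275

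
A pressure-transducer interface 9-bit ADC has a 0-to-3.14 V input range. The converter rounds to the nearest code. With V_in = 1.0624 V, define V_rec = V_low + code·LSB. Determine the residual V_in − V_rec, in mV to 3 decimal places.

Step size: 3.14 V ÷ 2^9 = 6.133 mV.
(1.0624 − 0)/0.00613281 = 173.2321; round gives code 173.
Code 173 maps back to 0 + 173×0.00613281 V = 1.0609766 V.
Difference: 0.00142344 V → 1.423 mV.

1.423 mV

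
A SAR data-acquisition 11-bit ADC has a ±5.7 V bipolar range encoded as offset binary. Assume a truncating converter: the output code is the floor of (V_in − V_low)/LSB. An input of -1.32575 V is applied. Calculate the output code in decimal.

code 785

Full-scale span = 11.4 V; LSB = 11.4/2^11 = 5.566 mV.
Input sits at 785.830 steps above V_low.
Floor → code 785.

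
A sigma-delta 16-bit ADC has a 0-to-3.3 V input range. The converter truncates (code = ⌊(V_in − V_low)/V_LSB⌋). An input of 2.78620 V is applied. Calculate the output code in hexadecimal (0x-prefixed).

code 0xD824 (decimal 55332)

With 65536 levels over 3.3 V, one step is 50.35 µV.
(V_in − V_low)/LSB = (2.78620 − 0) / 5.0354e-05 = 55332.243.
⌊·⌋(55332.243) = 55332.
In hexadecimal (0x-prefixed): 0xD824.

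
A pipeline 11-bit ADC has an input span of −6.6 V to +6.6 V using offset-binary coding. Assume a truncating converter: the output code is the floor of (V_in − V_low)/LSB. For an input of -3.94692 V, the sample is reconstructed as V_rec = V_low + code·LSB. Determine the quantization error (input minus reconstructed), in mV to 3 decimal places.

LSB = 13.2/2^11 = 6.445 mV.
(V_in − V_low)/LSB = (-3.94692 − (−6.6))/0.00644531 = 411.6294 → code 411 (floor).
Reconstructed: -3.9509766 V.
Error = -3.94692 − (−3.9509766) = 0.00405656 V = 4.057 mV.

4.057 mV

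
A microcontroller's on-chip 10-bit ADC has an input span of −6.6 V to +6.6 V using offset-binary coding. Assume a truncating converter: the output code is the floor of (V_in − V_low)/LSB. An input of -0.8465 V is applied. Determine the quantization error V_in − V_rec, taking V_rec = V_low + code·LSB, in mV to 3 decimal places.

4.281 mV

Step size: 13.2 V ÷ 2^10 = 12.891 mV.
Scaled input = 446.3321 LSBs, so code = 446.
Code 446 maps back to (−6.6) + 446×0.0128906 V = -0.85078125 V.
Error = -0.8465 − (−0.85078125) = 0.00428125 V = 4.281 mV.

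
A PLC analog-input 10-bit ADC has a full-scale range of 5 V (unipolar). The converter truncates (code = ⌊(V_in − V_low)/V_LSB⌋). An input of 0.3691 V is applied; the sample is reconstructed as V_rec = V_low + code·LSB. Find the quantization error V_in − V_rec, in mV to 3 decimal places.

LSB = 5/2^10 = 4.883 mV.
(0.3691 − 0)/0.00488281 = 75.5917; ⌊·⌋ gives code 75.
Reconstructed: 0.36621094 V.
Difference: 0.00288906 V → 2.889 mV.

2.889 mV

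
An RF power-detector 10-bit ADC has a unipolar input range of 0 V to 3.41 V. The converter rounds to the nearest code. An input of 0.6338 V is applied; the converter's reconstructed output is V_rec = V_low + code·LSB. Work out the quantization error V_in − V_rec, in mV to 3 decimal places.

One LSB is 3.41 V / 1024 = 3.330 mV.
(V_in − V_low)/LSB = (0.6338 − 0)/0.00333008 = 190.3259 → code 190 (round).
V_rec = 0 + 190·0.00333008 = 0.63271484 V.
Difference: 0.00108516 V → 1.085 mV.

1.085 mV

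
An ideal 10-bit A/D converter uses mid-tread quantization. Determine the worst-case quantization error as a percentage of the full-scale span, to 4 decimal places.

Rounding → worst-case error = ½ LSB = V_FS/2^11, so 100/2048 = 0.0488281 % of full scale.

0.0488 %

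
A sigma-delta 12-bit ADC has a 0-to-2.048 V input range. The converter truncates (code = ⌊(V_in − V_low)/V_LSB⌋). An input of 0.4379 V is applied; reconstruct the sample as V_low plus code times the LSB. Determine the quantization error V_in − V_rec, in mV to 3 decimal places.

One LSB is 2.048 V / 4096 = 0.500 mV.
Scaled input = 875.8000 LSBs, so code = 875.
V_rec = 0 + 875·0.0005 = 0.4375 V.
V_in − V_rec = 0.0004 V = 0.400 mV.

0.400 mV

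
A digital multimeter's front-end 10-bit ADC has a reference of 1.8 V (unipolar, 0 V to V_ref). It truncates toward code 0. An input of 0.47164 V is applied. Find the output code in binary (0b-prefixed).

code 0b100001100 (decimal 268)

With 1024 levels over 1.8 V, one step is 1.758 mV.
(V_in − V_low)/LSB = (0.47164 − 0) / 0.00175781 = 268.311.
Floor → code 268.
In binary (0b-prefixed): 0b100001100.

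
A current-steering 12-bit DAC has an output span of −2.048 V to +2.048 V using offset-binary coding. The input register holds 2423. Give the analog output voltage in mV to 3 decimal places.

LSB = 4.096 V / 2^12 = 1.000 mV.
V_out = (−2.048) + 2423 × 0.001 V = 0.375 V.
= 375.000 mV.

375.000 mV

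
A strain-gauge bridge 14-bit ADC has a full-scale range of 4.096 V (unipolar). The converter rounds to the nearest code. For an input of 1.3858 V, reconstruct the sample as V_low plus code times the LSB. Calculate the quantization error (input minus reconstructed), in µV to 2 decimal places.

50.00 µV

Step size: 4.096 V ÷ 2^14 = 250.00 µV.
Scaled input = 5543.2000 LSBs, so code = 5543.
Reconstructed: 1.38575 V.
V_in − V_rec = 5e-05 V = 50.00 µV.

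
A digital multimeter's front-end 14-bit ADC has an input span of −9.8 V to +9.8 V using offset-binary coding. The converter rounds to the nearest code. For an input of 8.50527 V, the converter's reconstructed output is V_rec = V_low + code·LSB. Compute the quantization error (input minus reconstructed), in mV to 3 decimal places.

-0.345 mV

Step size: 19.6 V ÷ 2^14 = 1.196 mV.
(V_in − V_low)/LSB = (8.50527 − (−9.8))/0.00119629 = 15301.7114 → code 15302 (round).
Code 15302 maps back to (−9.8) + 15302×0.00119629 V = 8.5056152 V.
Error = 8.50527 − 8.5056152 = -0.000345234 V = -0.345 mV.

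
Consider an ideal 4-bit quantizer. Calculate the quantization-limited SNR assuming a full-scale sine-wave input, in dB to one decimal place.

SNR ≈ 6.02·N + 1.76 dB = 6.02·4 + 1.76 = 25.84 dB.

25.8 dB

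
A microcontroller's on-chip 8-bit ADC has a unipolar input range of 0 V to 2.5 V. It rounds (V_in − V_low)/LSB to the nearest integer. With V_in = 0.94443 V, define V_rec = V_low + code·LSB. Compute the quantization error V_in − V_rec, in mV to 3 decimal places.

-2.836 mV

LSB = 2.5/2^8 = 9.766 mV.
(0.94443 − 0)/0.00976562 = 96.7096; round gives code 97.
Code 97 maps back to 0 + 97×0.00976562 V = 0.94726562 V.
Difference: -0.00283563 V → -2.836 mV.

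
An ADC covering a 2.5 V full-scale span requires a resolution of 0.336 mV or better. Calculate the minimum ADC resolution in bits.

Number of steps required ≥ 2.5 V / 0.336 mV = 7440.48.
Need 2^N ≥ 7440.48; 2^12 = 4096, 2^13 = 8192.
Minimum N = 13.

13 bits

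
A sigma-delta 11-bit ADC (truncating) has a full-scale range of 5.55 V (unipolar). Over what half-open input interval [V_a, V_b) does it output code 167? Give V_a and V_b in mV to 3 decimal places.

LSB = 5.55/2^11 = 2.710 mV.
V_a = V_low + 167·LSB = 0.452563 V; V_b = V_low + 168·LSB = 0.455273 V.

[452.563 mV, 455.273 mV)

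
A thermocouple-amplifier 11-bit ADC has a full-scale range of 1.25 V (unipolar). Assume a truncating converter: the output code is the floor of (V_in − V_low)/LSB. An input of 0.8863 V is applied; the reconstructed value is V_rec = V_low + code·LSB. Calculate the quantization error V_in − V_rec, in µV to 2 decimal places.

LSB = 1.25/2^11 = 0.610 mV.
Scaled input = 1452.1139 LSBs, so code = 1452.
V_rec = 0 + 1452·0.000610352 = 0.88623047 V.
Difference: 6.95312e-05 V → 69.53 µV.

69.53 µV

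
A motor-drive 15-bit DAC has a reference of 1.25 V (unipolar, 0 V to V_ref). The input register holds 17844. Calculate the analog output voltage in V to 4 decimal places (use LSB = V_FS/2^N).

0.6807 V

LSB = 1.25 V / 2^15 = 38.15 µV.
V_out = 0 + 17844 × 3.8147e-05 V = 0.680695 V.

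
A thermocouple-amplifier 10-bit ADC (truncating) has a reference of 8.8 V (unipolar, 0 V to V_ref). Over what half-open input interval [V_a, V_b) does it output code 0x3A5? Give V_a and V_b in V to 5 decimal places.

[8.01797 V, 8.02656 V)

LSB = 8.8/2^10 = 8.594 mV.
Code 0x3A5 = 933 decimal.
V_a = V_low + 933·LSB = 8.01797 V; V_b = V_low + 934·LSB = 8.02656 V.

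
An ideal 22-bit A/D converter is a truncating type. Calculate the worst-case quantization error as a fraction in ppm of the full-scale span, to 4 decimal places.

0.2384 ppm

Truncating → worst-case error = 1 LSB = V_FS/2^22, so 1e+06/4194304 = 0.238419 ppm of full scale.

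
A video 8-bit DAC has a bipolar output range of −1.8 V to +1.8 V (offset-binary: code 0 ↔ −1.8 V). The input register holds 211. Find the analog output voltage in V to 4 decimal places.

LSB = 3.6 V / 2^8 = 14.062 mV.
V_out = (−1.8) + 211 × 0.0140625 V = 1.16719 V.

1.1672 V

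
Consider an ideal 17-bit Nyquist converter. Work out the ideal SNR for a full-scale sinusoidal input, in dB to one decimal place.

104.1 dB

SNR ≈ 6.02·N + 1.76 dB = 6.02·17 + 1.76 = 104.10 dB.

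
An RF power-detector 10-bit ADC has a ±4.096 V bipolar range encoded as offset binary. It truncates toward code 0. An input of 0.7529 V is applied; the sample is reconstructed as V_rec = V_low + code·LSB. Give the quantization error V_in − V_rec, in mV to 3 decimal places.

0.900 mV

LSB = 8.192/2^10 = 8.000 mV.
(V_in − V_low)/LSB = (0.7529 − (−4.096))/0.008 = 606.1125 → code 606 (floor).
Reconstructed: 0.752 V.
Error = 0.7529 − 0.752 = 0.0009 V = 0.900 mV.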